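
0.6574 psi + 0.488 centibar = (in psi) 1 psi = 6894.7573 Pa, so 0.6574 psi = 0.6574 * 6894.7573 = 4532.6134 Pa. 1 centibar = 1000 Pa, so 0.488 centibar = 0.488 * 1000 = 488 Pa. Sum: 4532.6134 + 488 = 5020.6134 Pa. 1 psi = 6894.7573 Pa, so 5020.6134 Pa = 5020.6134 / 6894.7573 = 0.72817842 psi ≈ 0.7282 psi (4 s.f.). Final answer: 0.7282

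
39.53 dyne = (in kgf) 1 dyne = 1e-05 N, so 39.53 dyne = 39.53 * 1e-05 = 0.0003953 N. 1 kgf = 9.80665 N, so 0.0003953 N = 0.0003953 / 9.80665 = 4.0309382e-05 kgf ≈ 4.031e-05 kgf (4 s.f.). Final answer: 4.031e-05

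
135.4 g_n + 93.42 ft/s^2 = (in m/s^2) 1356. Check: 1 g_n = 9.80665 m/s^2, so 135.4 g_n = 135.4 * 9.80665 = 1327.8204 m/s^2. 1 ft/s^2 = 0.3048 m/s^2, so 93.42 ft/s^2 = 93.42 * 0.3048 = 28.474416 m/s^2. Sum: 1327.8204 + 28.474416 = 1356.2948 m/s^2. Result: 1356.2948 m/s^2 ≈ 1356 m/s^2 (4 s.f.).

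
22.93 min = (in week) 1 min = 60 s, so 22.93 min = 22.93 * 60 = 1375.8 s. 1 week = 604800 s, so 1375.8 s = 1375.8 / 604800 = 0.0022748016 week ≈ 0.002275 week (4 s.f.). Final answer: 0.002275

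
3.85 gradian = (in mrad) 60.48. Check: 1 gradian = 0.015707963 rad, so 3.85 gradian = 3.85 * 0.015707963 = 0.060475659 rad. 1 mrad = 0.001 rad, so 0.060475659 rad = 0.060475659 / 0.001 = 60.475659 mrad ≈ 60.48 mrad (4 s.f.).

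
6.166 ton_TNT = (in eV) 1.61e+29. Check: 1 ton_TNT = 4.184e+09 J, so 6.166 ton_TNT = 6.166 * 4.184e+09 = 2.5798544e+10 J. 1 eV = 1.6021766e-19 J, so 2.5798544e+10 J = 2.5798544e+10 / 1.6021766e-19 = 1.6102185e+29 eV ≈ 1.61e+29 eV (4 s.f.).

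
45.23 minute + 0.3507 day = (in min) 1 minute = 60 s, so 45.23 minute = 45.23 * 60 = 2713.8 s. 1 day = 86400 s, so 0.3507 day = 0.3507 * 86400 = 30300.48 s. Sum: 2713.8 + 30300.48 = 33014.28 s. 1 min = 60 s, so 33014.28 s = 33014.28 / 60 = 550.238 min ≈ 550.2 min (4 s.f.). Final answer: 550.2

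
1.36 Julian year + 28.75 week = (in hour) 1.675e+04. Check: 1 Julian year = 31557600 s, so 1.36 Julian year = 1.36 * 31557600 = 42918336 s. 1 week = 604800 s, so 28.75 week = 28.75 * 604800 = 17388000 s. Sum: 42918336 + 17388000 = 60306336 s. 1 hour = 3600 s, so 60306336 s = 60306336 / 3600 = 16751.76 hour ≈ 1.675e+04 hour (4 s.f.).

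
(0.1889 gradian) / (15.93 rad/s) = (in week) 3.08e-10. Check: 1 gradian = 0.015707963 rad, so 0.1889 gradian = 0.1889 * 0.015707963 = 0.0029672343 rad. 15.93 rad/s is already in rad/s. Combine: 0.0029672343 rad / 15.93 rad/s = 0.00018626706 s. 1 week = 604800 s, so 0.00018626706 s = 0.00018626706 / 604800 = 3.0798125e-10 week ≈ 3.08e-10 week (4 s.f.).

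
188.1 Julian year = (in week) 9815. Check: 1 Julian year = 31557600 s, so 188.1 Julian year = 188.1 * 31557600 = 5.9359846e+09 s. 1 week = 604800 s, so 5.9359846e+09 s = 5.9359846e+09 / 604800 = 9814.7893 week ≈ 9815 week (4 s.f.).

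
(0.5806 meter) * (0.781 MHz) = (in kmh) 1.632e+06. Check: 0.5806 meter = 0.5806 m. 1 MHz = 1000000 Hz, so 0.781 MHz = 0.781 * 1000000 = 781000 Hz. Combine: 0.5806 m * 781000 Hz = 453448.6 m/s. 1 kmh = 0.27777778 m/s, so 453448.6 m/s = 453448.6 / 0.27777778 = 1632415 kmh ≈ 1.632e+06 kmh (4 s.f.).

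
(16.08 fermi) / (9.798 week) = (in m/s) 2.714e-21. Check: 1 fermi = 1e-15 m, so 16.08 fermi = 16.08 * 1e-15 = 1.608e-14 m. 1 week = 604800 s, so 9.798 week = 9.798 * 604800 = 5925830.4 s. Combine: 1.608e-14 m / 5925830.4 s = 2.7135437e-21 m/s. Result: 2.7135437e-21 m/s ≈ 2.714e-21 m/s (4 s.f.).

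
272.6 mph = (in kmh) 1 mph = 0.44704 m/s, so 272.6 mph = 272.6 * 0.44704 = 121.8631 m/s. 1 kmh = 0.27777778 m/s, so 121.8631 m/s = 121.8631 / 0.27777778 = 438.70717 kmh ≈ 438.7 kmh (4 s.f.). Final answer: 438.7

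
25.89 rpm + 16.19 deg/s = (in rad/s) 1 rpm = 0.10471976 rad/s, so 25.89 rpm = 25.89 * 0.10471976 = 2.7111945 rad/s. 1 deg/s = 0.017453293 rad/s, so 16.19 deg/s = 16.19 * 0.017453293 = 0.28256881 rad/s. Sum: 2.7111945 + 0.28256881 = 2.9937633 rad/s. Result: 2.9937633 rad/s ≈ 2.994 rad/s (4 s.f.). Final answer: 2.994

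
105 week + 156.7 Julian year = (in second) 1 week = 604800 s, so 105 week = 105 * 604800 = 63504000 s. 1 Julian year = 31557600 s, so 156.7 Julian year = 156.7 * 31557600 = 4.9450759e+09 s. Sum: 63504000 + 4.9450759e+09 = 5.0085799e+09 s. 5.0085799e+09 s = 5.0085799e+09 second ≈ 5.009e+09 second (4 s.f.). Final answer: 5.009e+09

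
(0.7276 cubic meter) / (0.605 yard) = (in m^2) 1.315. Check: 0.7276 cubic meter = 0.7276 m^3. 1 yard = 0.9144 m, so 0.605 yard = 0.605 * 0.9144 = 0.553212 m. Combine: 0.7276 m^3 / 0.553212 m = 1.3152282 m^2. Result: 1.3152282 m^2 ≈ 1.315 m^2 (4 s.f.).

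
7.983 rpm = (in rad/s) 1 rpm = 0.10471976 rad/s, so 7.983 rpm = 7.983 * 0.10471976 = 0.83597781 rad/s. Result: 0.83597781 rad/s ≈ 0.836 rad/s (4 s.f.). Final answer: 0.836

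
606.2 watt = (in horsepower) 0.8129. Check: 606.2 watt = 606.2 W. 1 horsepower = 745.69987 W, so 606.2 W = 606.2 / 745.69987 = 0.81292759 horsepower ≈ 0.8129 horsepower (4 s.f.).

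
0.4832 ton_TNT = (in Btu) 1 ton_TNT = 4.184e+09 J, so 0.4832 ton_TNT = 0.4832 * 4.184e+09 = 2.0217088e+09 J. 1 Btu = 1055.0559 J, so 2.0217088e+09 J = 2.0217088e+09 / 1055.0559 = 1916210.2 Btu ≈ 1.916e+06 Btu (4 s.f.). Final answer: 1.916e+06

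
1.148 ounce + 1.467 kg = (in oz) 1 ounce = 0.028349523 kg, so 1.148 ounce = 1.148 * 0.028349523 = 0.032545253 kg. 1.467 kg is already in kg. Sum: 0.032545253 + 1.467 = 1.4995453 kg. 1 oz = 0.028349523 kg, so 1.4995453 kg = 1.4995453 / 0.028349523 = 52.894902 oz ≈ 52.89 oz (4 s.f.). Final answer: 52.89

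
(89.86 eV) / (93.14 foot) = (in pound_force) 1.14e-19. Check: 1 eV = 1.6021766e-19 J, so 89.86 eV = 89.86 * 1.6021766e-19 = 1.4397159e-17 J. 1 foot = 0.3048 m, so 93.14 foot = 93.14 * 0.3048 = 28.389072 m. Combine: 1.4397159e-17 J / 28.389072 m = 5.0713737e-19 N. 1 pound_force = 4.4482216 N, so 5.0713737e-19 N = 5.0713737e-19 / 4.4482216 = 1.1400902e-19 pound_force ≈ 1.14e-19 pound_force (4 s.f.).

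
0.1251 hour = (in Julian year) 1.427e-05. Check: 1 hour = 3600 s, so 0.1251 hour = 0.1251 * 3600 = 450.36 s. 1 Julian year = 31557600 s, so 450.36 s = 450.36 / 31557600 = 1.4271047e-05 Julian year ≈ 1.427e-05 Julian year (4 s.f.).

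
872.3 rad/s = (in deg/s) 4.998e+04. Check: 1 deg/s = 0.017453293 rad/s, so 872.3 rad/s = 872.3 / 0.017453293 = 49979.108 deg/s ≈ 4.998e+04 deg/s (4 s.f.).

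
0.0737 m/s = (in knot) 1 knot = 0.51444444 m/s, so 0.0737 m/s = 0.0737 / 0.51444444 = 0.14326134 knot ≈ 0.1433 knot (4 s.f.). Final answer: 0.1433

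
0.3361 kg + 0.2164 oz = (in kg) 0.3422. Check: 0.3361 kg is already in kg. 1 oz = 0.028349523 kg, so 0.2164 oz = 0.2164 * 0.028349523 = 0.0061348368 kg. Sum: 0.3361 + 0.0061348368 = 0.34223484 kg. Result: 0.34223484 kg ≈ 0.3422 kg (4 s.f.).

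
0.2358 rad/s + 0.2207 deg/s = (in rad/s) 0.2397. Check: 0.2358 rad/s is already in rad/s. 1 deg/s = 0.017453293 rad/s, so 0.2207 deg/s = 0.2207 * 0.017453293 = 0.0038519417 rad/s. Sum: 0.2358 + 0.0038519417 = 0.23965194 rad/s. Result: 0.23965194 rad/s ≈ 0.2397 rad/s (4 s.f.).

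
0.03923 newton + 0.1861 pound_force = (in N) 0.03923 newton = 0.03923 N. 1 pound_force = 4.4482216 N, so 0.1861 pound_force = 0.1861 * 4.4482216 = 0.82781404 N. Sum: 0.03923 + 0.82781404 = 0.86704404 N. Result: 0.86704404 N ≈ 0.867 N (4 s.f.). Final answer: 0.867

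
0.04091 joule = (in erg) 0.04091 joule = 0.04091 J. 1 erg = 1e-07 J, so 0.04091 J = 0.04091 / 1e-07 = 409100 erg ≈ 4.091e+05 erg (4 s.f.). Final answer: 4.091e+05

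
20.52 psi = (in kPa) 141.5. Check: 1 psi = 6894.7573 Pa, so 20.52 psi = 20.52 * 6894.7573 = 141480.42 Pa. 1 kPa = 1000 Pa, so 141480.42 Pa = 141480.42 / 1000 = 141.48042 kPa ≈ 141.5 kPa (4 s.f.).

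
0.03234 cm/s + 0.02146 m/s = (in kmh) 0.07842. Check: 1 cm/s = 0.01 m/s, so 0.03234 cm/s = 0.03234 * 0.01 = 0.0003234 m/s. 0.02146 m/s is already in m/s. Sum: 0.0003234 + 0.02146 = 0.0217834 m/s. 1 kmh = 0.27777778 m/s, so 0.0217834 m/s = 0.0217834 / 0.27777778 = 0.07842024 kmh ≈ 0.07842 kmh (4 s.f.).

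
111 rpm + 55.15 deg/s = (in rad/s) 1 rpm = 0.10471976 rad/s, so 111 rpm = 111 * 0.10471976 = 11.623893 rad/s. 1 deg/s = 0.017453293 rad/s, so 55.15 deg/s = 55.15 * 0.017453293 = 0.96254908 rad/s. Sum: 11.623893 + 0.96254908 = 12.586442 rad/s. Result: 12.586442 rad/s ≈ 12.59 rad/s (4 s.f.). Final answer: 12.59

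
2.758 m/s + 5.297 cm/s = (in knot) 2.758 m/s is already in m/s. 1 cm/s = 0.01 m/s, so 5.297 cm/s = 5.297 * 0.01 = 0.05297 m/s. Sum: 2.758 + 0.05297 = 2.81097 m/s. 1 knot = 0.51444444 m/s, so 2.81097 m/s = 2.81097 / 0.51444444 = 5.4640886 knot ≈ 5.464 knot (4 s.f.). Final answer: 5.464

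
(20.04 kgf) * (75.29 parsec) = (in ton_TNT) 1.091e+11. Check: 1 kgf = 9.80665 N, so 20.04 kgf = 20.04 * 9.80665 = 196.52527 N. 1 parsec = 3.0856776e+16 m, so 75.29 parsec = 75.29 * 3.0856776e+16 = 2.3232067e+18 m. Combine: 196.52527 N * 2.3232067e+18 m = 4.5656881e+20 J. 1 ton_TNT = 4.184e+09 J, so 4.5656881e+20 J = 4.5656881e+20 / 4.184e+09 = 1.0912256e+11 ton_TNT ≈ 1.091e+11 ton_TNT (4 s.f.).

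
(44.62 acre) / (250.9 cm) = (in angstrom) 7.197e+14. Check: 1 acre = 4046.8564 m^2, so 44.62 acre = 44.62 * 4046.8564 = 180570.73 m^2. 1 cm = 0.01 m, so 250.9 cm = 250.9 * 0.01 = 2.509 m. Combine: 180570.73 m^2 / 2.509 m = 71969.204 m. 1 angstrom = 1e-10 m, so 71969.204 m = 71969.204 / 1e-10 = 7.1969204e+14 angstrom ≈ 7.197e+14 angstrom (4 s.f.).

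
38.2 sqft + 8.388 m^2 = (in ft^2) 128.5. Check: 1 sqft = 0.09290304 m^2, so 38.2 sqft = 38.2 * 0.09290304 = 3.5488961 m^2. 8.388 m^2 is already in m^2. Sum: 3.5488961 + 8.388 = 11.936896 m^2. 1 ft^2 = 0.09290304 m^2, so 11.936896 m^2 = 11.936896 / 0.09290304 = 128.48768 ft^2 ≈ 128.5 ft^2 (4 s.f.).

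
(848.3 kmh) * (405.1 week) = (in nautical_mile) 3.117e+07. Check: 1 kmh = 0.27777778 m/s, so 848.3 kmh = 848.3 * 0.27777778 = 235.63889 m/s. 1 week = 604800 s, so 405.1 week = 405.1 * 604800 = 2.4500448e+08 s. Combine: 235.63889 m/s * 2.4500448e+08 s = 5.7732583e+10 m. 1 nautical_mile = 1852 m, so 5.7732583e+10 m = 5.7732583e+10 / 1852 = 31173101 nautical_mile ≈ 3.117e+07 nautical_mile (4 s.f.).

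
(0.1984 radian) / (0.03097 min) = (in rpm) 0.1984 radian = 0.1984 rad. 1 min = 60 s, so 0.03097 min = 0.03097 * 60 = 1.8582 s. Combine: 0.1984 rad / 1.8582 s = 0.10676999 rad/s. 1 rpm = 0.10471976 rad/s, so 0.10676999 rad/s = 0.10676999 / 0.10471976 = 1.0195783 rpm ≈ 1.02 rpm (4 s.f.). Final answer: 1.02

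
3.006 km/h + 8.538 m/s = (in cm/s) 937.3. Check: 1 km/h = 0.27777778 m/s, so 3.006 km/h = 3.006 * 0.27777778 = 0.835 m/s. 8.538 m/s is already in m/s. Sum: 0.835 + 8.538 = 9.373 m/s. 1 cm/s = 0.01 m/s, so 9.373 m/s = 9.373 / 0.01 = 937.3 cm/s.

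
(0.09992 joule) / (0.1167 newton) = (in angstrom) 0.09992 joule = 0.09992 J. 0.1167 newton = 0.1167 N. Combine: 0.09992 J / 0.1167 N = 0.85621251 m. 1 angstrom = 1e-10 m, so 0.85621251 m = 0.85621251 / 1e-10 = 8.5621251e+09 angstrom ≈ 8.562e+09 angstrom (4 s.f.). Final answer: 8.562e+09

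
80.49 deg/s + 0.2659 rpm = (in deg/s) 82.09. Check: 1 deg/s = 0.017453293 rad/s, so 80.49 deg/s = 80.49 * 0.017453293 = 1.4048155 rad/s. 1 rpm = 0.10471976 rad/s, so 0.2659 rpm = 0.2659 * 0.10471976 = 0.027844983 rad/s. Sum: 1.4048155 + 0.027844983 = 1.4326605 rad/s. 1 deg/s = 0.017453293 rad/s, so 1.4326605 rad/s = 1.4326605 / 0.017453293 = 82.0854 deg/s ≈ 82.09 deg/s (4 s.f.).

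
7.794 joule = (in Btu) 0.007387. Check: 7.794 joule = 7.794 J. 1 Btu = 1055.0559 J, so 7.794 J = 7.794 / 1055.0559 = 0.0073872866 Btu ≈ 0.007387 Btu (4 s.f.).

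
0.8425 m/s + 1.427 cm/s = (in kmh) 3.084. Check: 0.8425 m/s is already in m/s. 1 cm/s = 0.01 m/s, so 1.427 cm/s = 1.427 * 0.01 = 0.01427 m/s. Sum: 0.8425 + 0.01427 = 0.85677 m/s. 1 kmh = 0.27777778 m/s, so 0.85677 m/s = 0.85677 / 0.27777778 = 3.084372 kmh ≈ 3.084 kmh (4 s.f.).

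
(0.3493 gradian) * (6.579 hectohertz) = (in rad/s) 3.61. Check: 1 gradian = 0.015707963 rad, so 0.3493 gradian = 0.3493 * 0.015707963 = 0.0054867916 rad. 1 hectohertz = 100 Hz, so 6.579 hectohertz = 6.579 * 100 = 657.9 Hz. Combine: 0.0054867916 rad * 657.9 Hz = 3.6097602 rad/s. Result: 3.6097602 rad/s ≈ 3.61 rad/s (4 s.f.).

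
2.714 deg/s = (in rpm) 0.4523. Check: 1 deg/s = 0.017453293 rad/s, so 2.714 deg/s = 2.714 * 0.017453293 = 0.047368236 rad/s. 1 rpm = 0.10471976 rad/s, so 0.047368236 rad/s = 0.047368236 / 0.10471976 = 0.45233333 rpm ≈ 0.4523 rpm (4 s.f.).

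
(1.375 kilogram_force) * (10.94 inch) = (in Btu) 1 kilogram_force = 9.80665 N, so 1.375 kilogram_force = 1.375 * 9.80665 = 13.484144 N. 1 inch = 0.0254 m, so 10.94 inch = 10.94 * 0.0254 = 0.277876 m. Combine: 13.484144 N * 0.277876 m = 3.7469199 J. 1 Btu = 1055.0559 J, so 3.7469199 J = 3.7469199 / 1055.0559 = 0.0035513949 Btu ≈ 0.003551 Btu (4 s.f.). Final answer: 0.003551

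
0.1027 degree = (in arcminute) 6.162. Check: 1 degree = 0.017453293 rad, so 0.1027 degree = 0.1027 * 0.017453293 = 0.0017924531 rad. 1 arcminute = 0.00029088821 rad, so 0.0017924531 rad = 0.0017924531 / 0.00029088821 = 6.162 arcminute.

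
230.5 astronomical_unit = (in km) 1 astronomical_unit = 1.4959787e+11 m, so 230.5 astronomical_unit = 230.5 * 1.4959787e+11 = 3.4482309e+13 m. 1 km = 1000 m, so 3.4482309e+13 m = 3.4482309e+13 / 1000 = 3.4482309e+10 km ≈ 3.448e+10 km (4 s.f.). Final answer: 3.448e+10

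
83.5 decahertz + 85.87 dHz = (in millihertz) 1 decahertz = 10 Hz, so 83.5 decahertz = 83.5 * 10 = 835 Hz. 1 dHz = 0.1 Hz, so 85.87 dHz = 85.87 * 0.1 = 8.587 Hz. Sum: 835 + 8.587 = 843.587 Hz. 1 millihertz = 0.001 Hz, so 843.587 Hz = 843.587 / 0.001 = 843587 millihertz ≈ 8.436e+05 millihertz (4 s.f.). Final answer: 8.436e+05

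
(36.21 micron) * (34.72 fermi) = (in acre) 3.107e-22. Check: 1 micron = 1e-06 m, so 36.21 micron = 36.21 * 1e-06 = 3.621e-05 m. 1 fermi = 1e-15 m, so 34.72 fermi = 34.72 * 1e-15 = 3.472e-14 m. Combine: 3.621e-05 m * 3.472e-14 m = 1.2572112e-18 m^2. 1 acre = 4046.8564 m^2, so 1.2572112e-18 m^2 = 1.2572112e-18 / 4046.8564 = 3.1066365e-22 acre ≈ 3.107e-22 acre (4 s.f.).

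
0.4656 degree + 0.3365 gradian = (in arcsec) 1 degree = 0.017453293 rad, so 0.4656 degree = 0.4656 * 0.017453293 = 0.008126253 rad. 1 gradian = 0.015707963 rad, so 0.3365 gradian = 0.3365 * 0.015707963 = 0.0052857296 rad. Sum: 0.008126253 + 0.0052857296 = 0.013411983 rad. 1 arcsec = 4.8481368e-06 rad, so 0.013411983 rad = 0.013411983 / 4.8481368e-06 = 2766.42 arcsec ≈ 2766 arcsec (4 s.f.). Final answer: 2766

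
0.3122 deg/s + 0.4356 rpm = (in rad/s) 0.05106. Check: 1 deg/s = 0.017453293 rad/s, so 0.3122 deg/s = 0.3122 * 0.017453293 = 0.0054489179 rad/s. 1 rpm = 0.10471976 rad/s, so 0.4356 rpm = 0.4356 * 0.10471976 = 0.045615925 rad/s. Sum: 0.0054489179 + 0.045615925 = 0.051064843 rad/s. Result: 0.051064843 rad/s ≈ 0.05106 rad/s (4 s.f.).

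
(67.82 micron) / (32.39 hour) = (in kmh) 1 micron = 1e-06 m, so 67.82 micron = 67.82 * 1e-06 = 6.782e-05 m. 1 hour = 3600 s, so 32.39 hour = 32.39 * 3600 = 116604 s. Combine: 6.782e-05 m / 116604 s = 5.816267e-10 m/s. 1 kmh = 0.27777778 m/s, so 5.816267e-10 m/s = 5.816267e-10 / 0.27777778 = 2.0938561e-09 kmh ≈ 2.094e-09 kmh (4 s.f.). Final answer: 2.094e-09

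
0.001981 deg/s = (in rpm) 0.0003302. Check: 1 deg/s = 0.017453293 rad/s, so 0.001981 deg/s = 0.001981 * 0.017453293 = 3.4574972e-05 rad/s. 1 rpm = 0.10471976 rad/s, so 3.4574972e-05 rad/s = 3.4574972e-05 / 0.10471976 = 0.00033016667 rpm ≈ 0.0003302 rpm (4 s.f.).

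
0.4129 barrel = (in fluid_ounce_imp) 1 barrel = 0.15898729 m^3, so 0.4129 barrel = 0.4129 * 0.15898729 = 0.065645854 m^3. 1 fluid_ounce_imp = 2.8413063e-05 m^3, so 0.065645854 m^3 = 0.065645854 / 2.8413063e-05 = 2310.4111 fluid_ounce_imp ≈ 2310 fluid_ounce_imp (4 s.f.). Final answer: 2310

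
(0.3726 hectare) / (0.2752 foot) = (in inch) 1.749e+06. Check: 1 hectare = 10000 m^2, so 0.3726 hectare = 0.3726 * 10000 = 3726 m^2. 1 foot = 0.3048 m, so 0.2752 foot = 0.2752 * 0.3048 = 0.08388096 m. Combine: 3726 m^2 / 0.08388096 m = 44420.092 m. 1 inch = 0.0254 m, so 44420.092 m = 44420.092 / 0.0254 = 1748822.5 inch ≈ 1.749e+06 inch (4 s.f.).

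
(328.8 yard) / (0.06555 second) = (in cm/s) 4.587e+05. Check: 1 yard = 0.9144 m, so 328.8 yard = 328.8 * 0.9144 = 300.65472 m. 0.06555 second = 0.06555 s. Combine: 300.65472 m / 0.06555 s = 4586.6471 m/s. 1 cm/s = 0.01 m/s, so 4586.6471 m/s = 4586.6471 / 0.01 = 458664.71 cm/s ≈ 4.587e+05 cm/s (4 s.f.).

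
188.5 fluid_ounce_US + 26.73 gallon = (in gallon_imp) 23.48. Check: 1 fluid_ounce_US = 2.957353e-05 m^3, so 188.5 fluid_ounce_US = 188.5 * 2.957353e-05 = 0.0055746103 m^3. 1 gallon = 0.0037854118 m^3, so 26.73 gallon = 26.73 * 0.0037854118 = 0.10118406 m^3. Sum: 0.0055746103 + 0.10118406 = 0.10675867 m^3. 1 gallon_imp = 0.00454609 m^3, so 0.10675867 m^3 = 0.10675867 / 0.00454609 = 23.483624 gallon_imp ≈ 23.48 gallon_imp (4 s.f.).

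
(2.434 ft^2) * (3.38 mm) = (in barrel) 0.004807. Check: 1 ft^2 = 0.09290304 m^2, so 2.434 ft^2 = 2.434 * 0.09290304 = 0.226126 m^2. 1 mm = 0.001 m, so 3.38 mm = 3.38 * 0.001 = 0.00338 m. Combine: 0.226126 m^2 * 0.00338 m = 0.00076430588 m^3. 1 barrel = 0.15898729 m^3, so 0.00076430588 m^3 = 0.00076430588 / 0.15898729 = 0.0048073393 barrel ≈ 0.004807 barrel (4 s.f.).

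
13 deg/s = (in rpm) 2.167. Check: 1 deg/s = 0.017453293 rad/s, so 13 deg/s = 13 * 0.017453293 = 0.2268928 rad/s. 1 rpm = 0.10471976 rad/s, so 0.2268928 rad/s = 0.2268928 / 0.10471976 = 2.1666667 rpm ≈ 2.167 rpm (4 s.f.).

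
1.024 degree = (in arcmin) 1 degree = 0.017453293 rad, so 1.024 degree = 1.024 * 0.017453293 = 0.017872172 rad. 1 arcmin = 0.00029088821 rad, so 0.017872172 rad = 0.017872172 / 0.00029088821 = 61.44 arcmin. Final answer: 61.44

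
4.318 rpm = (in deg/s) 1 rpm = 0.10471976 rad/s, so 4.318 rpm = 4.318 * 0.10471976 = 0.4521799 rad/s. 1 deg/s = 0.017453293 rad/s, so 0.4521799 rad/s = 0.4521799 / 0.017453293 = 25.908 deg/s ≈ 25.91 deg/s (4 s.f.). Final answer: 25.91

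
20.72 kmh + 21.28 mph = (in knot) 1 kmh = 0.27777778 m/s, so 20.72 kmh = 20.72 * 0.27777778 = 5.7555556 m/s. 1 mph = 0.44704 m/s, so 21.28 mph = 21.28 * 0.44704 = 9.5130112 m/s. Sum: 5.7555556 + 9.5130112 = 15.268567 m/s. 1 knot = 0.51444444 m/s, so 15.268567 m/s = 15.268567 / 0.51444444 = 29.679719 knot ≈ 29.68 knot (4 s.f.). Final answer: 29.68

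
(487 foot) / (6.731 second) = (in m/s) 22.05. Check: 1 foot = 0.3048 m, so 487 foot = 487 * 0.3048 = 148.4376 m. 6.731 second = 6.731 s. Combine: 148.4376 m / 6.731 s = 22.05283 m/s. Result: 22.05283 m/s ≈ 22.05 m/s (4 s.f.).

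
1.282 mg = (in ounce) 4.522e-05. Check: 1 mg = 1e-06 kg, so 1.282 mg = 1.282 * 1e-06 = 1.282e-06 kg. 1 ounce = 0.028349523 kg, so 1.282e-06 kg = 1.282e-06 / 0.028349523 = 4.5221219e-05 ounce ≈ 4.522e-05 ounce (4 s.f.).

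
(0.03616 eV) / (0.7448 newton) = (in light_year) 1 eV = 1.6021766e-19 J, so 0.03616 eV = 0.03616 * 1.6021766e-19 = 5.7934707e-21 J. 0.7448 newton = 0.7448 N. Combine: 5.7934707e-21 J / 0.7448 N = 7.778559e-21 m. 1 light_year = 9.4607305e+15 m, so 7.778559e-21 m = 7.778559e-21 / 9.4607305e+15 = 8.2219433e-37 light_year ≈ 8.222e-37 light_year (4 s.f.). Final answer: 8.222e-37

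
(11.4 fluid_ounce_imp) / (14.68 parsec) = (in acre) 1 fluid_ounce_imp = 2.8413063e-05 m^3, so 11.4 fluid_ounce_imp = 11.4 * 2.8413063e-05 = 0.00032390891 m^3. 1 parsec = 3.0856776e+16 m, so 14.68 parsec = 14.68 * 3.0856776e+16 = 4.5297747e+17 m. Combine: 0.00032390891 m^3 / 4.5297747e+17 m = 7.1506628e-22 m^2. 1 acre = 4046.8564 m^2, so 7.1506628e-22 m^2 = 7.1506628e-22 / 4046.8564 = 1.7669673e-25 acre ≈ 1.767e-25 acre (4 s.f.). Final answer: 1.767e-25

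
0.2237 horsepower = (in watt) 1 horsepower = 745.69987 W, so 0.2237 horsepower = 0.2237 * 745.69987 = 166.81306 W. 166.81306 W = 166.81306 watt ≈ 166.8 watt (4 s.f.). Final answer: 166.8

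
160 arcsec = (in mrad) 1 arcsec = 4.8481368e-06 rad, so 160 arcsec = 160 * 4.8481368e-06 = 0.00077570189 rad. 1 mrad = 0.001 rad, so 0.00077570189 rad = 0.00077570189 / 0.001 = 0.77570189 mrad ≈ 0.7757 mrad (4 s.f.). Final answer: 0.7757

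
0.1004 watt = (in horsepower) 0.0001346. Check: 0.1004 watt = 0.1004 W. 1 horsepower = 745.69987 W, so 0.1004 W = 0.1004 / 745.69987 = 0.00013463862 horsepower ≈ 0.0001346 horsepower (4 s.f.).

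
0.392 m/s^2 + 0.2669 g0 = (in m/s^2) 3.009. Check: 0.392 m/s^2 is already in m/s^2. 1 g0 = 9.80665 m/s^2, so 0.2669 g0 = 0.2669 * 9.80665 = 2.6173949 m/s^2. Sum: 0.392 + 2.6173949 = 3.0093949 m/s^2. Result: 3.0093949 m/s^2 ≈ 3.009 m/s^2 (4 s.f.).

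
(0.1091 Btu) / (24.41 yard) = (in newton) 5.157. Check: 1 Btu = 1055.0559 J, so 0.1091 Btu = 0.1091 * 1055.0559 = 115.10659 J. 1 yard = 0.9144 m, so 24.41 yard = 24.41 * 0.9144 = 22.320504 m. Combine: 115.10659 J / 22.320504 m = 5.156989 N. 5.156989 N = 5.156989 newton ≈ 5.157 newton (4 s.f.).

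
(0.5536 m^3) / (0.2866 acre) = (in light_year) 0.5536 m^3 is already in m^3. 1 acre = 4046.8564 m^2, so 0.2866 acre = 0.2866 * 4046.8564 = 1159.8291 m^2. Combine: 0.5536 m^3 / 1159.8291 m^2 = 0.00047731172 m. 1 light_year = 9.4607305e+15 m, so 0.00047731172 m = 0.00047731172 / 9.4607305e+15 = 5.0451889e-20 light_year ≈ 5.045e-20 light_year (4 s.f.). Final answer: 5.045e-20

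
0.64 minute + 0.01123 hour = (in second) 1 minute = 60 s, so 0.64 minute = 0.64 * 60 = 38.4 s. 1 hour = 3600 s, so 0.01123 hour = 0.01123 * 3600 = 40.428 s. Sum: 38.4 + 40.428 = 78.828 s. 78.828 s = 78.828 second ≈ 78.83 second (4 s.f.). Final answer: 78.83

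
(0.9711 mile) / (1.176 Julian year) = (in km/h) 1 mile = 1609.344 m, so 0.9711 mile = 0.9711 * 1609.344 = 1562.834 m. 1 Julian year = 31557600 s, so 1.176 Julian year = 1.176 * 31557600 = 37111738 s. Combine: 1562.834 m / 37111738 s = 4.2111581e-05 m/s. 1 km/h = 0.27777778 m/s, so 4.2111581e-05 m/s = 4.2111581e-05 / 0.27777778 = 0.00015160169 km/h ≈ 0.0001516 km/h (4 s.f.). Final answer: 0.0001516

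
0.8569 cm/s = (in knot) 1 cm/s = 0.01 m/s, so 0.8569 cm/s = 0.8569 * 0.01 = 0.008569 m/s. 1 knot = 0.51444444 m/s, so 0.008569 m/s = 0.008569 / 0.51444444 = 0.016656803 knot ≈ 0.01666 knot (4 s.f.). Final answer: 0.01666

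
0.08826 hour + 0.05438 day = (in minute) 1 hour = 3600 s, so 0.08826 hour = 0.08826 * 3600 = 317.736 s. 1 day = 86400 s, so 0.05438 day = 0.05438 * 86400 = 4698.432 s. Sum: 317.736 + 4698.432 = 5016.168 s. 1 minute = 60 s, so 5016.168 s = 5016.168 / 60 = 83.6028 minute ≈ 83.6 minute (4 s.f.). Final answer: 83.6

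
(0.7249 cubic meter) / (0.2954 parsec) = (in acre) 1.965e-20. Check: 0.7249 cubic meter = 0.7249 m^3. 1 parsec = 3.0856776e+16 m, so 0.2954 parsec = 0.2954 * 3.0856776e+16 = 9.1150916e+15 m. Combine: 0.7249 m^3 / 9.1150916e+15 m = 7.9527451e-17 m^2. 1 acre = 4046.8564 m^2, so 7.9527451e-17 m^2 = 7.9527451e-17 / 4046.8564 = 1.9651661e-20 acre ≈ 1.965e-20 acre (4 s.f.).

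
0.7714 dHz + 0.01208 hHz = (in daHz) 0.1285. Check: 1 dHz = 0.1 Hz, so 0.7714 dHz = 0.7714 * 0.1 = 0.07714 Hz. 1 hHz = 100 Hz, so 0.01208 hHz = 0.01208 * 100 = 1.208 Hz. Sum: 0.07714 + 1.208 = 1.28514 Hz. 1 daHz = 10 Hz, so 1.28514 Hz = 1.28514 / 10 = 0.128514 daHz ≈ 0.1285 daHz (4 s.f.).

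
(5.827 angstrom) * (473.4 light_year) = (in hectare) 1 angstrom = 1e-10 m, so 5.827 angstrom = 5.827 * 1e-10 = 5.827e-10 m. 1 light_year = 9.4607305e+15 m, so 473.4 light_year = 473.4 * 9.4607305e+15 = 4.4787098e+18 m. Combine: 5.827e-10 m * 4.4787098e+18 m = 2.6097442e+09 m^2. 1 hectare = 10000 m^2, so 2.6097442e+09 m^2 = 2.6097442e+09 / 10000 = 260974.42 hectare ≈ 2.61e+05 hectare (4 s.f.). Final answer: 2.61e+05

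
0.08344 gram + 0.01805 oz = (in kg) 0.0005951. Check: 1 gram = 0.001 kg, so 0.08344 gram = 0.08344 * 0.001 = 8.344e-05 kg. 1 oz = 0.028349523 kg, so 0.01805 oz = 0.01805 * 0.028349523 = 0.00051170889 kg. Sum: 8.344e-05 + 0.00051170889 = 0.00059514889 kg. Result: 0.00059514889 kg ≈ 0.0005951 kg (4 s.f.).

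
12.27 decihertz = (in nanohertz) 1.227e+09. Check: 1 decihertz = 0.1 Hz, so 12.27 decihertz = 12.27 * 0.1 = 1.227 Hz. 1 nanohertz = 1e-09 Hz, so 1.227 Hz = 1.227 / 1e-09 = 1.227e+09 nanohertz.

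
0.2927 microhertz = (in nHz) 292.7. Check: 1 microhertz = 1e-06 Hz, so 0.2927 microhertz = 0.2927 * 1e-06 = 2.927e-07 Hz. 1 nHz = 1e-09 Hz, so 2.927e-07 Hz = 2.927e-07 / 1e-09 = 292.7 nHz.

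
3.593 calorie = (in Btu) 0.01425. Check: 1 calorie = 4.184 J, so 3.593 calorie = 3.593 * 4.184 = 15.033112 J. 1 Btu = 1055.0559 J, so 15.033112 J = 15.033112 / 1055.0559 = 0.014248641 Btu ≈ 0.01425 Btu (4 s.f.).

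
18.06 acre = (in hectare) 1 acre = 4046.8564 m^2, so 18.06 acre = 18.06 * 4046.8564 = 73086.227 m^2. 1 hectare = 10000 m^2, so 73086.227 m^2 = 73086.227 / 10000 = 7.3086227 hectare ≈ 7.309 hectare (4 s.f.). Final answer: 7.309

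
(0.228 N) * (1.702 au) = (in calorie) 1.387e+10. Check: 0.228 N is already in N. 1 au = 1.4959787e+11 m, so 1.702 au = 1.702 * 1.4959787e+11 = 2.5461558e+11 m. Combine: 0.228 N * 2.5461558e+11 m = 5.8052351e+10 J. 1 calorie = 4.184 J, so 5.8052351e+10 J = 5.8052351e+10 / 4.184 = 1.3874845e+10 calorie ≈ 1.387e+10 calorie (4 s.f.).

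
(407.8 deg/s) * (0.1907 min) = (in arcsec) 1 deg/s = 0.017453293 rad/s, so 407.8 deg/s = 407.8 * 0.017453293 = 7.1174527 rad/s. 1 min = 60 s, so 0.1907 min = 0.1907 * 60 = 11.442 s. Combine: 7.1174527 rad/s * 11.442 s = 81.437894 rad. 1 arcsec = 4.8481368e-06 rad, so 81.437894 rad = 81.437894 / 4.8481368e-06 = 16797771 arcsec ≈ 1.68e+07 arcsec (4 s.f.). Final answer: 1.68e+07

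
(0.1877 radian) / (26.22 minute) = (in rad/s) 0.1877 radian = 0.1877 rad. 1 minute = 60 s, so 26.22 minute = 26.22 * 60 = 1573.2 s. Combine: 0.1877 rad / 1573.2 s = 0.00011931096 rad/s. Result: 0.00011931096 rad/s ≈ 0.0001193 rad/s (4 s.f.). Final answer: 0.0001193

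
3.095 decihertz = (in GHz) 1 decihertz = 0.1 Hz, so 3.095 decihertz = 3.095 * 0.1 = 0.3095 Hz. 1 GHz = 1e+09 Hz, so 0.3095 Hz = 0.3095 / 1e+09 = 3.095e-10 GHz. Final answer: 3.095e-10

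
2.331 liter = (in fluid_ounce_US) 78.82. Check: 1 liter = 0.001 m^3, so 2.331 liter = 2.331 * 0.001 = 0.002331 m^3. 1 fluid_ounce_US = 2.957353e-05 m^3, so 0.002331 m^3 = 0.002331 / 2.957353e-05 = 78.820487 fluid_ounce_US ≈ 78.82 fluid_ounce_US (4 s.f.).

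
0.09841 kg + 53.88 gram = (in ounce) 0.09841 kg is already in kg. 1 gram = 0.001 kg, so 53.88 gram = 53.88 * 0.001 = 0.05388 kg. Sum: 0.09841 + 0.05388 = 0.15229 kg. 1 ounce = 0.028349523 kg, so 0.15229 kg = 0.15229 / 0.028349523 = 5.3718717 ounce ≈ 5.372 ounce (4 s.f.). Final answer: 5.372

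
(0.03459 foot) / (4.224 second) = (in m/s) 1 foot = 0.3048 m, so 0.03459 foot = 0.03459 * 0.3048 = 0.010543032 m. 4.224 second = 4.224 s. Combine: 0.010543032 m / 4.224 s = 0.002495983 m/s. Result: 0.002495983 m/s ≈ 0.002496 m/s (4 s.f.). Final answer: 0.002496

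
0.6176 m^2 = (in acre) 0.0001526. Check: 1 acre = 4046.8564 m^2, so 0.6176 m^2 = 0.6176 / 4046.8564 = 0.00015261228 acre ≈ 0.0001526 acre (4 s.f.).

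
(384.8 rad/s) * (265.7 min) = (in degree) 384.8 rad/s is already in rad/s. 1 min = 60 s, so 265.7 min = 265.7 * 60 = 15942 s. Combine: 384.8 rad/s * 15942 s = 6134481.6 rad. 1 degree = 0.017453293 rad, so 6134481.6 rad = 6134481.6 / 0.017453293 = 3.5147991e+08 degree ≈ 3.515e+08 degree (4 s.f.). Final answer: 3.515e+08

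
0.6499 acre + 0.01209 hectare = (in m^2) 2751. Check: 1 acre = 4046.8564 m^2, so 0.6499 acre = 0.6499 * 4046.8564 = 2630.052 m^2. 1 hectare = 10000 m^2, so 0.01209 hectare = 0.01209 * 10000 = 120.9 m^2. Sum: 2630.052 + 120.9 = 2750.952 m^2. Result: 2750.952 m^2 ≈ 2751 m^2 (4 s.f.).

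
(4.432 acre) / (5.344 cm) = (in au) 2.243e-06. Check: 1 acre = 4046.8564 m^2, so 4.432 acre = 4.432 * 4046.8564 = 17935.668 m^2. 1 cm = 0.01 m, so 5.344 cm = 5.344 * 0.01 = 0.05344 m. Combine: 17935.668 m^2 / 0.05344 m = 335622.52 m. 1 au = 1.4959787e+11 m, so 335622.52 m = 335622.52 / 1.4959787e+11 = 2.243498e-06 au ≈ 2.243e-06 au (4 s.f.).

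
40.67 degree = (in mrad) 709.8. Check: 1 degree = 0.017453293 rad, so 40.67 degree = 40.67 * 0.017453293 = 0.70982541 rad. 1 mrad = 0.001 rad, so 0.70982541 rad = 0.70982541 / 0.001 = 709.82541 mrad ≈ 709.8 mrad (4 s.f.).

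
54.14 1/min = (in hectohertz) 0.009023. Check: 1 1/min = 0.016666667 Hz, so 54.14 1/min = 54.14 * 0.016666667 = 0.90233333 Hz. 1 hectohertz = 100 Hz, so 0.90233333 Hz = 0.90233333 / 100 = 0.0090233333 hectohertz ≈ 0.009023 hectohertz (4 s.f.).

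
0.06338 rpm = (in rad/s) 1 rpm = 0.10471976 rad/s, so 0.06338 rpm = 0.06338 * 0.10471976 = 0.0066371381 rad/s. Result: 0.0066371381 rad/s ≈ 0.006637 rad/s (4 s.f.). Final answer: 0.006637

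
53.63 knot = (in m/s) 27.59. Check: 1 knot = 0.51444444 m/s, so 53.63 knot = 53.63 * 0.51444444 = 27.589656 m/s. Result: 27.589656 m/s ≈ 27.59 m/s (4 s.f.).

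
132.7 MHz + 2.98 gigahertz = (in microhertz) 1 MHz = 1000000 Hz, so 132.7 MHz = 132.7 * 1000000 = 1.327e+08 Hz. 1 gigahertz = 1e+09 Hz, so 2.98 gigahertz = 2.98 * 1e+09 = 2.98e+09 Hz. Sum: 1.327e+08 + 2.98e+09 = 3.1127e+09 Hz. 1 microhertz = 1e-06 Hz, so 3.1127e+09 Hz = 3.1127e+09 / 1e-06 = 3.1127e+15 microhertz ≈ 3.113e+15 microhertz (4 s.f.). Final answer: 3.113e+15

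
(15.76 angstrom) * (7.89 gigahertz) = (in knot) 24.17. Check: 1 angstrom = 1e-10 m, so 15.76 angstrom = 15.76 * 1e-10 = 1.576e-09 m. 1 gigahertz = 1e+09 Hz, so 7.89 gigahertz = 7.89 * 1e+09 = 7.89e+09 Hz. Combine: 1.576e-09 m * 7.89e+09 Hz = 12.43464 m/s. 1 knot = 0.51444444 m/s, so 12.43464 m/s = 12.43464 / 0.51444444 = 24.171006 knot ≈ 24.17 knot (4 s.f.).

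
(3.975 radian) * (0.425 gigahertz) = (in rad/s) 1.689e+09. Check: 3.975 radian = 3.975 rad. 1 gigahertz = 1e+09 Hz, so 0.425 gigahertz = 0.425 * 1e+09 = 4.25e+08 Hz. Combine: 3.975 rad * 4.25e+08 Hz = 1.689375e+09 rad/s. Result: 1.689375e+09 rad/s ≈ 1.689e+09 rad/s (4 s.f.).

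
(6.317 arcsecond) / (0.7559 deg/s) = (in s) 1 arcsecond = 4.8481368e-06 rad, so 6.317 arcsecond = 6.317 * 4.8481368e-06 = 3.062568e-05 rad. 1 deg/s = 0.017453293 rad/s, so 0.7559 deg/s = 0.7559 * 0.017453293 = 0.013192944 rad/s. Combine: 3.062568e-05 rad / 0.013192944 rad/s = 0.0023213682 s. Result: 0.0023213682 s ≈ 0.002321 s (4 s.f.). Final answer: 0.002321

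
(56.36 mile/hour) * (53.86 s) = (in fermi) 1.357e+18. Check: 1 mile/hour = 0.44704 m/s, so 56.36 mile/hour = 56.36 * 0.44704 = 25.195174 m/s. 53.86 s is already in s. Combine: 25.195174 m/s * 53.86 s = 1357.0121 m. 1 fermi = 1e-15 m, so 1357.0121 m = 1357.0121 / 1e-15 = 1.3570121e+18 fermi ≈ 1.357e+18 fermi (4 s.f.).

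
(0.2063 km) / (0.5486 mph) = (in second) 841.2. Check: 1 km = 1000 m, so 0.2063 km = 0.2063 * 1000 = 206.3 m. 1 mph = 0.44704 m/s, so 0.5486 mph = 0.5486 * 0.44704 = 0.24524614 m/s. Combine: 206.3 m / 0.24524614 m/s = 841.19569 s. 841.19569 s = 841.19569 second ≈ 841.2 second (4 s.f.).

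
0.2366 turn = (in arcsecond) 3.066e+05. Check: 1 turn = 6.2831853 rad, so 0.2366 turn = 0.2366 * 6.2831853 = 1.4866016 rad. 1 arcsecond = 4.8481368e-06 rad, so 1.4866016 rad = 1.4866016 / 4.8481368e-06 = 306633.6 arcsecond ≈ 3.066e+05 arcsecond (4 s.f.).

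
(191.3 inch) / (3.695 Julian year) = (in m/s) 4.167e-08. Check: 1 inch = 0.0254 m, so 191.3 inch = 191.3 * 0.0254 = 4.85902 m. 1 Julian year = 31557600 s, so 3.695 Julian year = 3.695 * 31557600 = 1.1660533e+08 s. Combine: 4.85902 m / 1.1660533e+08 s = 4.167065e-08 m/s. Result: 4.167065e-08 m/s ≈ 4.167e-08 m/s (4 s.f.).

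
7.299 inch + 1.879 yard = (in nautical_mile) 0.001028. Check: 1 inch = 0.0254 m, so 7.299 inch = 7.299 * 0.0254 = 0.1853946 m. 1 yard = 0.9144 m, so 1.879 yard = 1.879 * 0.9144 = 1.7181576 m. Sum: 0.1853946 + 1.7181576 = 1.9035522 m. 1 nautical_mile = 1852 m, so 1.9035522 m = 1.9035522 / 1852 = 0.001027836 nautical_mile ≈ 0.001028 nautical_mile (4 s.f.).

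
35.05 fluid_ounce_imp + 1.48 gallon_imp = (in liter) 7.724. Check: 1 fluid_ounce_imp = 2.8413063e-05 m^3, so 35.05 fluid_ounce_imp = 35.05 * 2.8413063e-05 = 0.00099587784 m^3. 1 gallon_imp = 0.00454609 m^3, so 1.48 gallon_imp = 1.48 * 0.00454609 = 0.0067282132 m^3. Sum: 0.00099587784 + 0.0067282132 = 0.007724091 m^3. 1 liter = 0.001 m^3, so 0.007724091 m^3 = 0.007724091 / 0.001 = 7.724091 liter ≈ 7.724 liter (4 s.f.).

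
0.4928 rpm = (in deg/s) 2.957. Check: 1 rpm = 0.10471976 rad/s, so 0.4928 rpm = 0.4928 * 0.10471976 = 0.051605895 rad/s. 1 deg/s = 0.017453293 rad/s, so 0.051605895 rad/s = 0.051605895 / 0.017453293 = 2.9568 deg/s ≈ 2.957 deg/s (4 s.f.).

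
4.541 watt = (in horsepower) 4.541 watt = 4.541 W. 1 horsepower = 745.69987 W, so 4.541 W = 4.541 / 745.69987 = 0.0060895813 horsepower ≈ 0.00609 horsepower (4 s.f.). Final answer: 0.00609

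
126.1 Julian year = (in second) 1 Julian year = 31557600 s, so 126.1 Julian year = 126.1 * 31557600 = 3.9794134e+09 s. 3.9794134e+09 s = 3.9794134e+09 second ≈ 3.979e+09 second (4 s.f.). Final answer: 3.979e+09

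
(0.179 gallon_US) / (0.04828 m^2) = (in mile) 8.721e-06. Check: 1 gallon_US = 0.0037854118 m^3, so 0.179 gallon_US = 0.179 * 0.0037854118 = 0.00067758871 m^3. 0.04828 m^2 is already in m^2. Combine: 0.00067758871 m^3 / 0.04828 m^2 = 0.014034563 m. 1 mile = 1609.344 m, so 0.014034563 m = 0.014034563 / 1609.344 = 8.7206732e-06 mile ≈ 8.721e-06 mile (4 s.f.).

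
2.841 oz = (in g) 1 oz = 0.028349523 kg, so 2.841 oz = 2.841 * 0.028349523 = 0.080540995 kg. 1 g = 0.001 kg, so 0.080540995 kg = 0.080540995 / 0.001 = 80.540995 g ≈ 80.54 g (4 s.f.). Final answer: 80.54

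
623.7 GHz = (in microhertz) 6.237e+17. Check: 1 GHz = 1e+09 Hz, so 623.7 GHz = 623.7 * 1e+09 = 6.237e+11 Hz. 1 microhertz = 1e-06 Hz, so 6.237e+11 Hz = 6.237e+11 / 1e-06 = 6.237e+17 microhertz.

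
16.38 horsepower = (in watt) 1 horsepower = 745.69987 W, so 16.38 horsepower = 16.38 * 745.69987 = 12214.564 W. 12214.564 W = 12214.564 watt ≈ 1.221e+04 watt (4 s.f.). Final answer: 1.221e+04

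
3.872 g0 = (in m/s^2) 37.97. Check: 1 g0 = 9.80665 m/s^2, so 3.872 g0 = 3.872 * 9.80665 = 37.971349 m/s^2. Result: 37.971349 m/s^2 ≈ 37.97 m/s^2 (4 s.f.).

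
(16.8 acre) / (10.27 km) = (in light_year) 1 acre = 4046.8564 m^2, so 16.8 acre = 16.8 * 4046.8564 = 67987.188 m^2. 1 km = 1000 m, so 10.27 km = 10.27 * 1000 = 10270 m. Combine: 67987.188 m^2 / 10270 m = 6.6199793 m. 1 light_year = 9.4607305e+15 m, so 6.6199793 m = 6.6199793 / 9.4607305e+15 = 6.9973237e-16 light_year ≈ 6.997e-16 light_year (4 s.f.). Final answer: 6.997e-16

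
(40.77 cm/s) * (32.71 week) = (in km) 8066. Check: 1 cm/s = 0.01 m/s, so 40.77 cm/s = 40.77 * 0.01 = 0.4077 m/s. 1 week = 604800 s, so 32.71 week = 32.71 * 604800 = 19783008 s. Combine: 0.4077 m/s * 19783008 s = 8065532.4 m. 1 km = 1000 m, so 8065532.4 m = 8065532.4 / 1000 = 8065.5324 km ≈ 8066 km (4 s.f.).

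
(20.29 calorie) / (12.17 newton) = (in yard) 1 calorie = 4.184 J, so 20.29 calorie = 20.29 * 4.184 = 84.89336 J. 12.17 newton = 12.17 N. Combine: 84.89336 J / 12.17 N = 6.9756253 m. 1 yard = 0.9144 m, so 6.9756253 m = 6.9756253 / 0.9144 = 7.6286366 yard ≈ 7.629 yard (4 s.f.). Final answer: 7.629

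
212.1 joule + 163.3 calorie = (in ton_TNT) 212.1 joule = 212.1 J. 1 calorie = 4.184 J, so 163.3 calorie = 163.3 * 4.184 = 683.2472 J. Sum: 212.1 + 683.2472 = 895.3472 J. 1 ton_TNT = 4.184e+09 J, so 895.3472 J = 895.3472 / 4.184e+09 = 2.1399312e-07 ton_TNT ≈ 2.14e-07 ton_TNT (4 s.f.). Final answer: 2.14e-07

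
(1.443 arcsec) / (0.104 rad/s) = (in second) 1 arcsec = 4.8481368e-06 rad, so 1.443 arcsec = 1.443 * 4.8481368e-06 = 6.9958614e-06 rad. 0.104 rad/s is already in rad/s. Combine: 6.9958614e-06 rad / 0.104 rad/s = 6.7267898e-05 s. 6.7267898e-05 s = 6.7267898e-05 second ≈ 6.727e-05 second (4 s.f.). Final answer: 6.727e-05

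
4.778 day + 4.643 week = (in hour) 1 day = 86400 s, so 4.778 day = 4.778 * 86400 = 412819.2 s. 1 week = 604800 s, so 4.643 week = 4.643 * 604800 = 2808086.4 s. Sum: 412819.2 + 2808086.4 = 3220905.6 s. 1 hour = 3600 s, so 3220905.6 s = 3220905.6 / 3600 = 894.696 hour ≈ 894.7 hour (4 s.f.). Final answer: 894.7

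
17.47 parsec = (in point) 1.528e+21. Check: 1 parsec = 3.0856776e+16 m, so 17.47 parsec = 17.47 * 3.0856776e+16 = 5.3906787e+17 m. 1 point = 0.00035277778 m, so 5.3906787e+17 m = 5.3906787e+17 / 0.00035277778 = 1.5280664e+21 point ≈ 1.528e+21 point (4 s.f.).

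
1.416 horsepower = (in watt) 1 horsepower = 745.69987 W, so 1.416 horsepower = 1.416 * 745.69987 = 1055.911 W. 1055.911 W = 1055.911 watt ≈ 1056 watt (4 s.f.). Final answer: 1056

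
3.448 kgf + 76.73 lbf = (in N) 375.1. Check: 1 kgf = 9.80665 N, so 3.448 kgf = 3.448 * 9.80665 = 33.813329 N. 1 lbf = 4.4482216 N, so 76.73 lbf = 76.73 * 4.4482216 = 341.31204 N. Sum: 33.813329 + 341.31204 = 375.12537 N. Result: 375.12537 N ≈ 375.1 N (4 s.f.).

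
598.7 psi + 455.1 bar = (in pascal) 1 psi = 6894.7573 Pa, so 598.7 psi = 598.7 * 6894.7573 = 4127891.2 Pa. 1 bar = 100000 Pa, so 455.1 bar = 455.1 * 100000 = 45510000 Pa. Sum: 4127891.2 + 45510000 = 49637891 Pa. 49637891 Pa = 49637891 pascal ≈ 4.964e+07 pascal (4 s.f.). Final answer: 4.964e+07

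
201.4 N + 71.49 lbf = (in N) 519.4. Check: 201.4 N is already in N. 1 lbf = 4.4482216 N, so 71.49 lbf = 71.49 * 4.4482216 = 318.00336 N. Sum: 201.4 + 318.00336 = 519.40336 N. Result: 519.40336 N ≈ 519.4 N (4 s.f.).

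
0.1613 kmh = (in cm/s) 4.481. Check: 1 kmh = 0.27777778 m/s, so 0.1613 kmh = 0.1613 * 0.27777778 = 0.044805556 m/s. 1 cm/s = 0.01 m/s, so 0.044805556 m/s = 0.044805556 / 0.01 = 4.4805556 cm/s ≈ 4.481 cm/s (4 s.f.).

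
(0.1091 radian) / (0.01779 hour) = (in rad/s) 0.001704. Check: 0.1091 radian = 0.1091 rad. 1 hour = 3600 s, so 0.01779 hour = 0.01779 * 3600 = 64.044 s. Combine: 0.1091 rad / 64.044 s = 0.0017035163 rad/s. Result: 0.0017035163 rad/s ≈ 0.001704 rad/s (4 s.f.).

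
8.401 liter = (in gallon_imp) 1 liter = 0.001 m^3, so 8.401 liter = 8.401 * 0.001 = 0.008401 m^3. 1 gallon_imp = 0.00454609 m^3, so 0.008401 m^3 = 0.008401 / 0.00454609 = 1.8479617 gallon_imp ≈ 1.848 gallon_imp (4 s.f.). Final answer: 1.848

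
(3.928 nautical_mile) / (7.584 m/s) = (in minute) 15.99. Check: 1 nautical_mile = 1852 m, so 3.928 nautical_mile = 3.928 * 1852 = 7274.656 m. 7.584 m/s is already in m/s. Combine: 7274.656 m / 7.584 m/s = 959.21097 s. 1 minute = 60 s, so 959.21097 s = 959.21097 / 60 = 15.98685 minute ≈ 15.99 minute (4 s.f.).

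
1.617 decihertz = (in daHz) 1 decihertz = 0.1 Hz, so 1.617 decihertz = 1.617 * 0.1 = 0.1617 Hz. 1 daHz = 10 Hz, so 0.1617 Hz = 0.1617 / 10 = 0.01617 daHz. Final answer: 0.01617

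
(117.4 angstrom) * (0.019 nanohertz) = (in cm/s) 2.231e-17. Check: 1 angstrom = 1e-10 m, so 117.4 angstrom = 117.4 * 1e-10 = 1.174e-08 m. 1 nanohertz = 1e-09 Hz, so 0.019 nanohertz = 0.019 * 1e-09 = 1.9e-11 Hz. Combine: 1.174e-08 m * 1.9e-11 Hz = 2.2306e-19 m/s. 1 cm/s = 0.01 m/s, so 2.2306e-19 m/s = 2.2306e-19 / 0.01 = 2.2306e-17 cm/s ≈ 2.231e-17 cm/s (4 s.f.).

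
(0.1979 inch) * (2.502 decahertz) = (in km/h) 0.4528. Check: 1 inch = 0.0254 m, so 0.1979 inch = 0.1979 * 0.0254 = 0.00502666 m. 1 decahertz = 10 Hz, so 2.502 decahertz = 2.502 * 10 = 25.02 Hz. Combine: 0.00502666 m * 25.02 Hz = 0.12576703 m/s. 1 km/h = 0.27777778 m/s, so 0.12576703 m/s = 0.12576703 / 0.27777778 = 0.45276132 km/h ≈ 0.4528 km/h (4 s.f.).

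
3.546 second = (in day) 3.546 second = 3.546 s. 1 day = 86400 s, so 3.546 s = 3.546 / 86400 = 4.1041667e-05 day ≈ 4.104e-05 day (4 s.f.). Final answer: 4.104e-05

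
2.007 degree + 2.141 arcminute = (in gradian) 1 degree = 0.017453293 rad, so 2.007 degree = 2.007 * 0.017453293 = 0.035028758 rad. 1 arcminute = 0.00029088821 rad, so 2.141 arcminute = 2.141 * 0.00029088821 = 0.00062279165 rad. Sum: 0.035028758 + 0.00062279165 = 0.03565155 rad. 1 gradian = 0.015707963 rad, so 0.03565155 rad = 0.03565155 / 0.015707963 = 2.2696481 gradian ≈ 2.27 gradian (4 s.f.). Final answer: 2.27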